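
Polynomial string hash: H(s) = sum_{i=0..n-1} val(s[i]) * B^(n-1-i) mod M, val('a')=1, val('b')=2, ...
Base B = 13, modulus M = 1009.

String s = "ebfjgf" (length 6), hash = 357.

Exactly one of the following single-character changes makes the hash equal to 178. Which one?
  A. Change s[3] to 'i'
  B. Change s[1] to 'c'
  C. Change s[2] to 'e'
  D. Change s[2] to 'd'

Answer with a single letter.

Answer: C

Derivation:
Option A: s[3]='j'->'i', delta=(9-10)*13^2 mod 1009 = 840, hash=357+840 mod 1009 = 188
Option B: s[1]='b'->'c', delta=(3-2)*13^4 mod 1009 = 309, hash=357+309 mod 1009 = 666
Option C: s[2]='f'->'e', delta=(5-6)*13^3 mod 1009 = 830, hash=357+830 mod 1009 = 178 <-- target
Option D: s[2]='f'->'d', delta=(4-6)*13^3 mod 1009 = 651, hash=357+651 mod 1009 = 1008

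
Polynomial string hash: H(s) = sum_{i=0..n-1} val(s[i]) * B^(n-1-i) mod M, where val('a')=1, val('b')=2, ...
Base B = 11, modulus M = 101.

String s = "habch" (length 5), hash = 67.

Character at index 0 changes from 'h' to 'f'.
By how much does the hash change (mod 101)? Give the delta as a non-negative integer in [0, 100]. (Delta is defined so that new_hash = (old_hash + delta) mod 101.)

Delta formula: (val(new) - val(old)) * B^(n-1-k) mod M
  val('f') - val('h') = 6 - 8 = -2
  B^(n-1-k) = 11^4 mod 101 = 97
  Delta = -2 * 97 mod 101 = 8

Answer: 8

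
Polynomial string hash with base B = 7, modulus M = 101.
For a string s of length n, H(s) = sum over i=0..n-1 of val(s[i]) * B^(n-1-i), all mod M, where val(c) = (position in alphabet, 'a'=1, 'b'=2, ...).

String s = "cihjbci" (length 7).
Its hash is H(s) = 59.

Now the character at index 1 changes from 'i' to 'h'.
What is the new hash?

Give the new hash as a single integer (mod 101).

val('i') = 9, val('h') = 8
Position k = 1, exponent = n-1-k = 5
B^5 mod M = 7^5 mod 101 = 41
Delta = (8 - 9) * 41 mod 101 = 60
New hash = (59 + 60) mod 101 = 18

Answer: 18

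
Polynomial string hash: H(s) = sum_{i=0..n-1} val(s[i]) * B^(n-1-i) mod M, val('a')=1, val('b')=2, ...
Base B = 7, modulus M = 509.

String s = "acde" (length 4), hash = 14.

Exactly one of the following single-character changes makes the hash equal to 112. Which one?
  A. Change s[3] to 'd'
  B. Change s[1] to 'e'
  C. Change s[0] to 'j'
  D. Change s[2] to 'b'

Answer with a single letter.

Answer: B

Derivation:
Option A: s[3]='e'->'d', delta=(4-5)*7^0 mod 509 = 508, hash=14+508 mod 509 = 13
Option B: s[1]='c'->'e', delta=(5-3)*7^2 mod 509 = 98, hash=14+98 mod 509 = 112 <-- target
Option C: s[0]='a'->'j', delta=(10-1)*7^3 mod 509 = 33, hash=14+33 mod 509 = 47
Option D: s[2]='d'->'b', delta=(2-4)*7^1 mod 509 = 495, hash=14+495 mod 509 = 0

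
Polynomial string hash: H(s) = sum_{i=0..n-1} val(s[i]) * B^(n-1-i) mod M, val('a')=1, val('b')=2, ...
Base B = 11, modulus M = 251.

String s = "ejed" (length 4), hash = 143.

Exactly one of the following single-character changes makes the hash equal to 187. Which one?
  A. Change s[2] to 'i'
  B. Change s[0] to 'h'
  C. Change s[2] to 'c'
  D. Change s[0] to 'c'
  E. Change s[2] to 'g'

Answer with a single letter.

Answer: A

Derivation:
Option A: s[2]='e'->'i', delta=(9-5)*11^1 mod 251 = 44, hash=143+44 mod 251 = 187 <-- target
Option B: s[0]='e'->'h', delta=(8-5)*11^3 mod 251 = 228, hash=143+228 mod 251 = 120
Option C: s[2]='e'->'c', delta=(3-5)*11^1 mod 251 = 229, hash=143+229 mod 251 = 121
Option D: s[0]='e'->'c', delta=(3-5)*11^3 mod 251 = 99, hash=143+99 mod 251 = 242
Option E: s[2]='e'->'g', delta=(7-5)*11^1 mod 251 = 22, hash=143+22 mod 251 = 165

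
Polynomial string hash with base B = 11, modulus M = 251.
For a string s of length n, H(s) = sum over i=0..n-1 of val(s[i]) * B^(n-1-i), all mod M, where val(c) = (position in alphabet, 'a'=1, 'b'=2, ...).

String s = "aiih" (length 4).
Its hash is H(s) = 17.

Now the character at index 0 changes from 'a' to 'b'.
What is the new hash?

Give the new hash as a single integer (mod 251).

val('a') = 1, val('b') = 2
Position k = 0, exponent = n-1-k = 3
B^3 mod M = 11^3 mod 251 = 76
Delta = (2 - 1) * 76 mod 251 = 76
New hash = (17 + 76) mod 251 = 93

Answer: 93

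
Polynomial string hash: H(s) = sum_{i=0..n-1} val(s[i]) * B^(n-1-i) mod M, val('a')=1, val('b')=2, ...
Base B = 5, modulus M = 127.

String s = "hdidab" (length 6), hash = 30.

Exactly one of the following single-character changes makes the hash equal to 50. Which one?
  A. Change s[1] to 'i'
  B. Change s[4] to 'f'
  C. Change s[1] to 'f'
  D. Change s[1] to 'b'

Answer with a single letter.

Answer: D

Derivation:
Option A: s[1]='d'->'i', delta=(9-4)*5^4 mod 127 = 77, hash=30+77 mod 127 = 107
Option B: s[4]='a'->'f', delta=(6-1)*5^1 mod 127 = 25, hash=30+25 mod 127 = 55
Option C: s[1]='d'->'f', delta=(6-4)*5^4 mod 127 = 107, hash=30+107 mod 127 = 10
Option D: s[1]='d'->'b', delta=(2-4)*5^4 mod 127 = 20, hash=30+20 mod 127 = 50 <-- target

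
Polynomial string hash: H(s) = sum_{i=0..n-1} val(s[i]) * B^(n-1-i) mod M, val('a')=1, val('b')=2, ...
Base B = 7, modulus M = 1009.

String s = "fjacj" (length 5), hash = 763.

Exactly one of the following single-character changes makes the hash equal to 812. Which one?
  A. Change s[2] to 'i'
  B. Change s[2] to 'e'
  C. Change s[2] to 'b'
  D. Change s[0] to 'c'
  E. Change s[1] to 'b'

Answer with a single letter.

Option A: s[2]='a'->'i', delta=(9-1)*7^2 mod 1009 = 392, hash=763+392 mod 1009 = 146
Option B: s[2]='a'->'e', delta=(5-1)*7^2 mod 1009 = 196, hash=763+196 mod 1009 = 959
Option C: s[2]='a'->'b', delta=(2-1)*7^2 mod 1009 = 49, hash=763+49 mod 1009 = 812 <-- target
Option D: s[0]='f'->'c', delta=(3-6)*7^4 mod 1009 = 869, hash=763+869 mod 1009 = 623
Option E: s[1]='j'->'b', delta=(2-10)*7^3 mod 1009 = 283, hash=763+283 mod 1009 = 37

Answer: C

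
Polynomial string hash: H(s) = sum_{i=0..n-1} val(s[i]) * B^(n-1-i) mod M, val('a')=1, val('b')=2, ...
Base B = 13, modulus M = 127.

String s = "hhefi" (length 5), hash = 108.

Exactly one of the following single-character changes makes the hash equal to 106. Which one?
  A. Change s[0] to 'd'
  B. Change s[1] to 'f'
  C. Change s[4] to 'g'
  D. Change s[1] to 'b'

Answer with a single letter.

Option A: s[0]='h'->'d', delta=(4-8)*13^4 mod 127 = 56, hash=108+56 mod 127 = 37
Option B: s[1]='h'->'f', delta=(6-8)*13^3 mod 127 = 51, hash=108+51 mod 127 = 32
Option C: s[4]='i'->'g', delta=(7-9)*13^0 mod 127 = 125, hash=108+125 mod 127 = 106 <-- target
Option D: s[1]='h'->'b', delta=(2-8)*13^3 mod 127 = 26, hash=108+26 mod 127 = 7

Answer: C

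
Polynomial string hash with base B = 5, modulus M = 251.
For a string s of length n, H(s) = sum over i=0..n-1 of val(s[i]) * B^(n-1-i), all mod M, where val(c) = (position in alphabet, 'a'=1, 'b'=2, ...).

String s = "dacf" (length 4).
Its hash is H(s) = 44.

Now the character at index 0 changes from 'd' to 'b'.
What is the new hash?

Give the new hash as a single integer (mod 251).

val('d') = 4, val('b') = 2
Position k = 0, exponent = n-1-k = 3
B^3 mod M = 5^3 mod 251 = 125
Delta = (2 - 4) * 125 mod 251 = 1
New hash = (44 + 1) mod 251 = 45

Answer: 45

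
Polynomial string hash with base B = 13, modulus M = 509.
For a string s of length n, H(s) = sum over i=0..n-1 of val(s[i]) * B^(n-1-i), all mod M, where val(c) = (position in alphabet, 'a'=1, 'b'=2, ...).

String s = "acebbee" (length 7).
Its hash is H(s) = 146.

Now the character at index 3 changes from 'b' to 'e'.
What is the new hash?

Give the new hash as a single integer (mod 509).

val('b') = 2, val('e') = 5
Position k = 3, exponent = n-1-k = 3
B^3 mod M = 13^3 mod 509 = 161
Delta = (5 - 2) * 161 mod 509 = 483
New hash = (146 + 483) mod 509 = 120

Answer: 120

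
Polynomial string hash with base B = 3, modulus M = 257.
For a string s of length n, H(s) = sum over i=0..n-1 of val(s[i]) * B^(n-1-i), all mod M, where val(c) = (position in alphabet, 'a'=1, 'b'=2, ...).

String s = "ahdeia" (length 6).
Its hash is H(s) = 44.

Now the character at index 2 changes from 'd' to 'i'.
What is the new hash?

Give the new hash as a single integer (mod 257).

val('d') = 4, val('i') = 9
Position k = 2, exponent = n-1-k = 3
B^3 mod M = 3^3 mod 257 = 27
Delta = (9 - 4) * 27 mod 257 = 135
New hash = (44 + 135) mod 257 = 179

Answer: 179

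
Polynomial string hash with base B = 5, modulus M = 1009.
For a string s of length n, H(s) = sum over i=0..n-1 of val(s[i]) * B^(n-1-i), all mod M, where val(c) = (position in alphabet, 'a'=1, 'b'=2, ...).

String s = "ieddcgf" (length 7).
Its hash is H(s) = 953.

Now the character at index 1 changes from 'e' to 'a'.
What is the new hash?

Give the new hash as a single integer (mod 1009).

val('e') = 5, val('a') = 1
Position k = 1, exponent = n-1-k = 5
B^5 mod M = 5^5 mod 1009 = 98
Delta = (1 - 5) * 98 mod 1009 = 617
New hash = (953 + 617) mod 1009 = 561

Answer: 561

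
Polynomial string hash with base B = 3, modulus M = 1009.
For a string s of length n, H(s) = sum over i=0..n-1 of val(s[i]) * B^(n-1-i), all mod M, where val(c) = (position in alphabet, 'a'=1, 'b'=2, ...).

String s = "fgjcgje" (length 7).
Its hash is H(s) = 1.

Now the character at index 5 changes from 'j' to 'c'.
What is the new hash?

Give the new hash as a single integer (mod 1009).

Answer: 989

Derivation:
val('j') = 10, val('c') = 3
Position k = 5, exponent = n-1-k = 1
B^1 mod M = 3^1 mod 1009 = 3
Delta = (3 - 10) * 3 mod 1009 = 988
New hash = (1 + 988) mod 1009 = 989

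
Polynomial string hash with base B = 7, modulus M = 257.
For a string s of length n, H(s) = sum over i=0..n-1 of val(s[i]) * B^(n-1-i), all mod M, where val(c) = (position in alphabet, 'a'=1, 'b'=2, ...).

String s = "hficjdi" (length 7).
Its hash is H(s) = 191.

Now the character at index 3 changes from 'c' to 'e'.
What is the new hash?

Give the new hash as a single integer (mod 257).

Answer: 106

Derivation:
val('c') = 3, val('e') = 5
Position k = 3, exponent = n-1-k = 3
B^3 mod M = 7^3 mod 257 = 86
Delta = (5 - 3) * 86 mod 257 = 172
New hash = (191 + 172) mod 257 = 106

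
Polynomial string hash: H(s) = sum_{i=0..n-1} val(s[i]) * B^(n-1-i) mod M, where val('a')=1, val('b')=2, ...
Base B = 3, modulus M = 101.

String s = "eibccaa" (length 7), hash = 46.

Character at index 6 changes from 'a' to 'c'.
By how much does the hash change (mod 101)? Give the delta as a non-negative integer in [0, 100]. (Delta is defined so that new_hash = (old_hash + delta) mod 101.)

Delta formula: (val(new) - val(old)) * B^(n-1-k) mod M
  val('c') - val('a') = 3 - 1 = 2
  B^(n-1-k) = 3^0 mod 101 = 1
  Delta = 2 * 1 mod 101 = 2

Answer: 2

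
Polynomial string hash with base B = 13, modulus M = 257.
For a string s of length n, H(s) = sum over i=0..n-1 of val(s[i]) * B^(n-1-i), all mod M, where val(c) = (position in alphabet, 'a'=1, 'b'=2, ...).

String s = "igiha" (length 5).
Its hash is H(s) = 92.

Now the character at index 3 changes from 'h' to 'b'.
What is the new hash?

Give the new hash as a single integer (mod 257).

val('h') = 8, val('b') = 2
Position k = 3, exponent = n-1-k = 1
B^1 mod M = 13^1 mod 257 = 13
Delta = (2 - 8) * 13 mod 257 = 179
New hash = (92 + 179) mod 257 = 14

Answer: 14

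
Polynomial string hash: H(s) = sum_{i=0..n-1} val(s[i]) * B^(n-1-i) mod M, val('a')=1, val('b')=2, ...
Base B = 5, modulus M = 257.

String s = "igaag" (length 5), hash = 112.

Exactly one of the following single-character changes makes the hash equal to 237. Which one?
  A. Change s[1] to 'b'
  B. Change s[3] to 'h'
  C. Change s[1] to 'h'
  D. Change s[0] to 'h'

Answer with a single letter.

Answer: C

Derivation:
Option A: s[1]='g'->'b', delta=(2-7)*5^3 mod 257 = 146, hash=112+146 mod 257 = 1
Option B: s[3]='a'->'h', delta=(8-1)*5^1 mod 257 = 35, hash=112+35 mod 257 = 147
Option C: s[1]='g'->'h', delta=(8-7)*5^3 mod 257 = 125, hash=112+125 mod 257 = 237 <-- target
Option D: s[0]='i'->'h', delta=(8-9)*5^4 mod 257 = 146, hash=112+146 mod 257 = 1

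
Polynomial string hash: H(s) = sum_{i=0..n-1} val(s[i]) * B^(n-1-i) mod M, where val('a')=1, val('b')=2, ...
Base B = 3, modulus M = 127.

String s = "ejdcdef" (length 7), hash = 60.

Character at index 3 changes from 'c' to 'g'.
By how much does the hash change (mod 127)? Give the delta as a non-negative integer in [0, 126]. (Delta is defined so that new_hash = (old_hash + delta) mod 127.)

Answer: 108

Derivation:
Delta formula: (val(new) - val(old)) * B^(n-1-k) mod M
  val('g') - val('c') = 7 - 3 = 4
  B^(n-1-k) = 3^3 mod 127 = 27
  Delta = 4 * 27 mod 127 = 108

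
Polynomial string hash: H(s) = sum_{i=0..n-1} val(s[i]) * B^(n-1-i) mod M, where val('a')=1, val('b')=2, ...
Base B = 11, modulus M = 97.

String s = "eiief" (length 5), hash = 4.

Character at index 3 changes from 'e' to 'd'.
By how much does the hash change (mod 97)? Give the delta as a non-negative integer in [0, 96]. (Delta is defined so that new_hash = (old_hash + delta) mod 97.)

Delta formula: (val(new) - val(old)) * B^(n-1-k) mod M
  val('d') - val('e') = 4 - 5 = -1
  B^(n-1-k) = 11^1 mod 97 = 11
  Delta = -1 * 11 mod 97 = 86

Answer: 86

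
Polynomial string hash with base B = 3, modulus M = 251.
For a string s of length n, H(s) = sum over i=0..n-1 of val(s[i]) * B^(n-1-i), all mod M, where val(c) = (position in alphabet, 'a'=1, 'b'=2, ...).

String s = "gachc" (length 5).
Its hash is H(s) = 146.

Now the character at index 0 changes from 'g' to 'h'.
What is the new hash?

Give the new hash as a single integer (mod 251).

Answer: 227

Derivation:
val('g') = 7, val('h') = 8
Position k = 0, exponent = n-1-k = 4
B^4 mod M = 3^4 mod 251 = 81
Delta = (8 - 7) * 81 mod 251 = 81
New hash = (146 + 81) mod 251 = 227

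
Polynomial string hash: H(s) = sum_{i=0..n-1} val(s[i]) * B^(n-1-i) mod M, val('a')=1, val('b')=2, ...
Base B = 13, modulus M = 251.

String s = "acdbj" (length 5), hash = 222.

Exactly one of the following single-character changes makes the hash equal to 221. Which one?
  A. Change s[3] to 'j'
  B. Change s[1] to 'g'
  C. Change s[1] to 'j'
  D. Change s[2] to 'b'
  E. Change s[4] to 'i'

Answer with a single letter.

Answer: E

Derivation:
Option A: s[3]='b'->'j', delta=(10-2)*13^1 mod 251 = 104, hash=222+104 mod 251 = 75
Option B: s[1]='c'->'g', delta=(7-3)*13^3 mod 251 = 3, hash=222+3 mod 251 = 225
Option C: s[1]='c'->'j', delta=(10-3)*13^3 mod 251 = 68, hash=222+68 mod 251 = 39
Option D: s[2]='d'->'b', delta=(2-4)*13^2 mod 251 = 164, hash=222+164 mod 251 = 135
Option E: s[4]='j'->'i', delta=(9-10)*13^0 mod 251 = 250, hash=222+250 mod 251 = 221 <-- target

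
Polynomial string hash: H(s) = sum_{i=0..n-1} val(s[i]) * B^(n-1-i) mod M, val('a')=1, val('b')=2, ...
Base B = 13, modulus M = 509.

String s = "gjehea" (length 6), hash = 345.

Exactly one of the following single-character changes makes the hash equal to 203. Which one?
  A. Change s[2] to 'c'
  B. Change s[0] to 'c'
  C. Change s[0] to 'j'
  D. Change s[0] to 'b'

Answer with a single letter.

Option A: s[2]='e'->'c', delta=(3-5)*13^3 mod 509 = 187, hash=345+187 mod 509 = 23
Option B: s[0]='g'->'c', delta=(3-7)*13^5 mod 509 = 90, hash=345+90 mod 509 = 435
Option C: s[0]='g'->'j', delta=(10-7)*13^5 mod 509 = 187, hash=345+187 mod 509 = 23
Option D: s[0]='g'->'b', delta=(2-7)*13^5 mod 509 = 367, hash=345+367 mod 509 = 203 <-- target

Answer: D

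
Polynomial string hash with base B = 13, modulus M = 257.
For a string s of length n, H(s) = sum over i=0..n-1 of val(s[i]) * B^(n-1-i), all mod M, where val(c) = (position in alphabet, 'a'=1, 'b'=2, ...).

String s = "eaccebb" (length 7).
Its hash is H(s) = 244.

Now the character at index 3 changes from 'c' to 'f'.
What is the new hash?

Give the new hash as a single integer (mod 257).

Answer: 153

Derivation:
val('c') = 3, val('f') = 6
Position k = 3, exponent = n-1-k = 3
B^3 mod M = 13^3 mod 257 = 141
Delta = (6 - 3) * 141 mod 257 = 166
New hash = (244 + 166) mod 257 = 153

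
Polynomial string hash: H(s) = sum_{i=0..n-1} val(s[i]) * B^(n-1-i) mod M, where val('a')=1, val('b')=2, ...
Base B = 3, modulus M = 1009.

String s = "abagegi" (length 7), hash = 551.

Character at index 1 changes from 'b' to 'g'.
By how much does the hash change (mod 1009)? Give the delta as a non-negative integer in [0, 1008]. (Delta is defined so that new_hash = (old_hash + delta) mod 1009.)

Delta formula: (val(new) - val(old)) * B^(n-1-k) mod M
  val('g') - val('b') = 7 - 2 = 5
  B^(n-1-k) = 3^5 mod 1009 = 243
  Delta = 5 * 243 mod 1009 = 206

Answer: 206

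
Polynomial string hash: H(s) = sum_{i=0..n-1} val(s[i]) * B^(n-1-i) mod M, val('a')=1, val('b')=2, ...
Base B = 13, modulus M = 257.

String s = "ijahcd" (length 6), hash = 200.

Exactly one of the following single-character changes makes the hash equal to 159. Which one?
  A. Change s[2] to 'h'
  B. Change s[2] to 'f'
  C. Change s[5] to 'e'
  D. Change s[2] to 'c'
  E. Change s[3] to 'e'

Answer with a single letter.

Option A: s[2]='a'->'h', delta=(8-1)*13^3 mod 257 = 216, hash=200+216 mod 257 = 159 <-- target
Option B: s[2]='a'->'f', delta=(6-1)*13^3 mod 257 = 191, hash=200+191 mod 257 = 134
Option C: s[5]='d'->'e', delta=(5-4)*13^0 mod 257 = 1, hash=200+1 mod 257 = 201
Option D: s[2]='a'->'c', delta=(3-1)*13^3 mod 257 = 25, hash=200+25 mod 257 = 225
Option E: s[3]='h'->'e', delta=(5-8)*13^2 mod 257 = 7, hash=200+7 mod 257 = 207

Answer: A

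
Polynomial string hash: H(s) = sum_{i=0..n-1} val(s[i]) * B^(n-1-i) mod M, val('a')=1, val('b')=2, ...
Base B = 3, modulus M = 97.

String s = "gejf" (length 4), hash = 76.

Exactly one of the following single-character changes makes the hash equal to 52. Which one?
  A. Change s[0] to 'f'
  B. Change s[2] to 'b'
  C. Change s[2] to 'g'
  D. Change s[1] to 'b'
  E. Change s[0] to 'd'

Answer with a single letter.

Option A: s[0]='g'->'f', delta=(6-7)*3^3 mod 97 = 70, hash=76+70 mod 97 = 49
Option B: s[2]='j'->'b', delta=(2-10)*3^1 mod 97 = 73, hash=76+73 mod 97 = 52 <-- target
Option C: s[2]='j'->'g', delta=(7-10)*3^1 mod 97 = 88, hash=76+88 mod 97 = 67
Option D: s[1]='e'->'b', delta=(2-5)*3^2 mod 97 = 70, hash=76+70 mod 97 = 49
Option E: s[0]='g'->'d', delta=(4-7)*3^3 mod 97 = 16, hash=76+16 mod 97 = 92

Answer: B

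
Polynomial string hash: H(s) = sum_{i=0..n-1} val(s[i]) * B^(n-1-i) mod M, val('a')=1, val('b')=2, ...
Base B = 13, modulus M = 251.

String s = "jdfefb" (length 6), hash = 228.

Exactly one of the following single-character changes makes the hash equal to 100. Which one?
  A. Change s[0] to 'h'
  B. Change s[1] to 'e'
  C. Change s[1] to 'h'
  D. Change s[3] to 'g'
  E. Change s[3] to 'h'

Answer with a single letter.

Answer: A

Derivation:
Option A: s[0]='j'->'h', delta=(8-10)*13^5 mod 251 = 123, hash=228+123 mod 251 = 100 <-- target
Option B: s[1]='d'->'e', delta=(5-4)*13^4 mod 251 = 198, hash=228+198 mod 251 = 175
Option C: s[1]='d'->'h', delta=(8-4)*13^4 mod 251 = 39, hash=228+39 mod 251 = 16
Option D: s[3]='e'->'g', delta=(7-5)*13^2 mod 251 = 87, hash=228+87 mod 251 = 64
Option E: s[3]='e'->'h', delta=(8-5)*13^2 mod 251 = 5, hash=228+5 mod 251 = 233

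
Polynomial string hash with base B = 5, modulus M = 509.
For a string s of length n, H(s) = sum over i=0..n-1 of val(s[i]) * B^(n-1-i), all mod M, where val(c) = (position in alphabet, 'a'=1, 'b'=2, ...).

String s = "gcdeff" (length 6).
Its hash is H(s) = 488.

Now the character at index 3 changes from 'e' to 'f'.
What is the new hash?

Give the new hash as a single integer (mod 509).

val('e') = 5, val('f') = 6
Position k = 3, exponent = n-1-k = 2
B^2 mod M = 5^2 mod 509 = 25
Delta = (6 - 5) * 25 mod 509 = 25
New hash = (488 + 25) mod 509 = 4

Answer: 4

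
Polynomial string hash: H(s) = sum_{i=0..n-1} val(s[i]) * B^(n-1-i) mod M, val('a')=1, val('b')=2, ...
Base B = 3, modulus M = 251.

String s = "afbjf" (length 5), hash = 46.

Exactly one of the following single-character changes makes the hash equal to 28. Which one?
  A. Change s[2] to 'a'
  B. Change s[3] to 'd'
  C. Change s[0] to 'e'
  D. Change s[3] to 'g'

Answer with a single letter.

Answer: B

Derivation:
Option A: s[2]='b'->'a', delta=(1-2)*3^2 mod 251 = 242, hash=46+242 mod 251 = 37
Option B: s[3]='j'->'d', delta=(4-10)*3^1 mod 251 = 233, hash=46+233 mod 251 = 28 <-- target
Option C: s[0]='a'->'e', delta=(5-1)*3^4 mod 251 = 73, hash=46+73 mod 251 = 119
Option D: s[3]='j'->'g', delta=(7-10)*3^1 mod 251 = 242, hash=46+242 mod 251 = 37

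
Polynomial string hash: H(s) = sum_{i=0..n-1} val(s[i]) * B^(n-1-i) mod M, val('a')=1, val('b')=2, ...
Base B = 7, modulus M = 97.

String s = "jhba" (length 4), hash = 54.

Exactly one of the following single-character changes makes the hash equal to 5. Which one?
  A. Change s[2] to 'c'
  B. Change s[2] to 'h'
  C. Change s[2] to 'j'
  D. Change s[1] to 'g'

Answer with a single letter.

Answer: D

Derivation:
Option A: s[2]='b'->'c', delta=(3-2)*7^1 mod 97 = 7, hash=54+7 mod 97 = 61
Option B: s[2]='b'->'h', delta=(8-2)*7^1 mod 97 = 42, hash=54+42 mod 97 = 96
Option C: s[2]='b'->'j', delta=(10-2)*7^1 mod 97 = 56, hash=54+56 mod 97 = 13
Option D: s[1]='h'->'g', delta=(7-8)*7^2 mod 97 = 48, hash=54+48 mod 97 = 5 <-- target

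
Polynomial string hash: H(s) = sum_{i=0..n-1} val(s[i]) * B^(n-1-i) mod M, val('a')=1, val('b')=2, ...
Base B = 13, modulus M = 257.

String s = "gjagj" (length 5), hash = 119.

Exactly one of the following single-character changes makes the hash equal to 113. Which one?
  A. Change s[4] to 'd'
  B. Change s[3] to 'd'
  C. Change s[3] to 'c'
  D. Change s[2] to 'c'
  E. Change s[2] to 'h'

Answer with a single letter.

Option A: s[4]='j'->'d', delta=(4-10)*13^0 mod 257 = 251, hash=119+251 mod 257 = 113 <-- target
Option B: s[3]='g'->'d', delta=(4-7)*13^1 mod 257 = 218, hash=119+218 mod 257 = 80
Option C: s[3]='g'->'c', delta=(3-7)*13^1 mod 257 = 205, hash=119+205 mod 257 = 67
Option D: s[2]='a'->'c', delta=(3-1)*13^2 mod 257 = 81, hash=119+81 mod 257 = 200
Option E: s[2]='a'->'h', delta=(8-1)*13^2 mod 257 = 155, hash=119+155 mod 257 = 17

Answer: A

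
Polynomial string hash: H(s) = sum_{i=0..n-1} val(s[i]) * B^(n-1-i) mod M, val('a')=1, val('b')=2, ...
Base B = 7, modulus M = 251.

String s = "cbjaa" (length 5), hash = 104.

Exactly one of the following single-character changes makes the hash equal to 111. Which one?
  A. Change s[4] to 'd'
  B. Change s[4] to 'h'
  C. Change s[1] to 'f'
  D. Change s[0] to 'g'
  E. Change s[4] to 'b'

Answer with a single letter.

Option A: s[4]='a'->'d', delta=(4-1)*7^0 mod 251 = 3, hash=104+3 mod 251 = 107
Option B: s[4]='a'->'h', delta=(8-1)*7^0 mod 251 = 7, hash=104+7 mod 251 = 111 <-- target
Option C: s[1]='b'->'f', delta=(6-2)*7^3 mod 251 = 117, hash=104+117 mod 251 = 221
Option D: s[0]='c'->'g', delta=(7-3)*7^4 mod 251 = 66, hash=104+66 mod 251 = 170
Option E: s[4]='a'->'b', delta=(2-1)*7^0 mod 251 = 1, hash=104+1 mod 251 = 105

Answer: B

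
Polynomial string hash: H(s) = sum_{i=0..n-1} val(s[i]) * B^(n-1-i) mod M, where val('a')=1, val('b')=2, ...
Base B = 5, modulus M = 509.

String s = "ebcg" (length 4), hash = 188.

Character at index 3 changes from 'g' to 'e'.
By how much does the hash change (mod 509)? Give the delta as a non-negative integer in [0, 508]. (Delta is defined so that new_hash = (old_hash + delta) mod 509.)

Delta formula: (val(new) - val(old)) * B^(n-1-k) mod M
  val('e') - val('g') = 5 - 7 = -2
  B^(n-1-k) = 5^0 mod 509 = 1
  Delta = -2 * 1 mod 509 = 507

Answer: 507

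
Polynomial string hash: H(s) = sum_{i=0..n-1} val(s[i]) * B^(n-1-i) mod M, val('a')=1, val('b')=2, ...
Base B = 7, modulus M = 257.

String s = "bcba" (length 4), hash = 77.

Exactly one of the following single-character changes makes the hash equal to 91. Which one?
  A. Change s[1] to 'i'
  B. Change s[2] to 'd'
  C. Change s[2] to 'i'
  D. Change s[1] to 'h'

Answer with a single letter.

Answer: B

Derivation:
Option A: s[1]='c'->'i', delta=(9-3)*7^2 mod 257 = 37, hash=77+37 mod 257 = 114
Option B: s[2]='b'->'d', delta=(4-2)*7^1 mod 257 = 14, hash=77+14 mod 257 = 91 <-- target
Option C: s[2]='b'->'i', delta=(9-2)*7^1 mod 257 = 49, hash=77+49 mod 257 = 126
Option D: s[1]='c'->'h', delta=(8-3)*7^2 mod 257 = 245, hash=77+245 mod 257 = 65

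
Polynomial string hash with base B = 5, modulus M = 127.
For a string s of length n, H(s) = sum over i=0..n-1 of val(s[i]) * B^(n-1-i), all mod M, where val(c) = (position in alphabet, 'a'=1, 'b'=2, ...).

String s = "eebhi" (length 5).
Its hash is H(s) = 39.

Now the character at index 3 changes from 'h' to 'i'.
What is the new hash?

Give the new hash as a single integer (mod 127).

Answer: 44

Derivation:
val('h') = 8, val('i') = 9
Position k = 3, exponent = n-1-k = 1
B^1 mod M = 5^1 mod 127 = 5
Delta = (9 - 8) * 5 mod 127 = 5
New hash = (39 + 5) mod 127 = 44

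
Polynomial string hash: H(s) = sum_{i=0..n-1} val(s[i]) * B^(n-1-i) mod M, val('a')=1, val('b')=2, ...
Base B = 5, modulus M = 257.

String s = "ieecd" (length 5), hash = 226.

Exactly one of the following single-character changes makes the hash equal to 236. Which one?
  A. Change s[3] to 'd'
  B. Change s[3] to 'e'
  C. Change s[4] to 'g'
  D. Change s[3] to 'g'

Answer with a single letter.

Answer: B

Derivation:
Option A: s[3]='c'->'d', delta=(4-3)*5^1 mod 257 = 5, hash=226+5 mod 257 = 231
Option B: s[3]='c'->'e', delta=(5-3)*5^1 mod 257 = 10, hash=226+10 mod 257 = 236 <-- target
Option C: s[4]='d'->'g', delta=(7-4)*5^0 mod 257 = 3, hash=226+3 mod 257 = 229
Option D: s[3]='c'->'g', delta=(7-3)*5^1 mod 257 = 20, hash=226+20 mod 257 = 246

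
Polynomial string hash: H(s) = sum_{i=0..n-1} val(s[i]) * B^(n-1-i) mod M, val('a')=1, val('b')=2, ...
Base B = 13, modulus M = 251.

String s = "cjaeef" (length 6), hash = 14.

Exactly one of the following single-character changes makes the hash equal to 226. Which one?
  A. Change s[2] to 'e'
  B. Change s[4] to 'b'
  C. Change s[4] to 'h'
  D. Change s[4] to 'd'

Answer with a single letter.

Option A: s[2]='a'->'e', delta=(5-1)*13^3 mod 251 = 3, hash=14+3 mod 251 = 17
Option B: s[4]='e'->'b', delta=(2-5)*13^1 mod 251 = 212, hash=14+212 mod 251 = 226 <-- target
Option C: s[4]='e'->'h', delta=(8-5)*13^1 mod 251 = 39, hash=14+39 mod 251 = 53
Option D: s[4]='e'->'d', delta=(4-5)*13^1 mod 251 = 238, hash=14+238 mod 251 = 1

Answer: B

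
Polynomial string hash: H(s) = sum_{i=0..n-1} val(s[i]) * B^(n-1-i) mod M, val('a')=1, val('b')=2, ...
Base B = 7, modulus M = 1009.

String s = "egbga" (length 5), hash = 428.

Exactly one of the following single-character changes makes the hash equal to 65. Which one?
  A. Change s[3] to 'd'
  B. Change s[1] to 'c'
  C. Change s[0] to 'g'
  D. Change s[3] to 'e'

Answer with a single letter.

Option A: s[3]='g'->'d', delta=(4-7)*7^1 mod 1009 = 988, hash=428+988 mod 1009 = 407
Option B: s[1]='g'->'c', delta=(3-7)*7^3 mod 1009 = 646, hash=428+646 mod 1009 = 65 <-- target
Option C: s[0]='e'->'g', delta=(7-5)*7^4 mod 1009 = 766, hash=428+766 mod 1009 = 185
Option D: s[3]='g'->'e', delta=(5-7)*7^1 mod 1009 = 995, hash=428+995 mod 1009 = 414

Answer: B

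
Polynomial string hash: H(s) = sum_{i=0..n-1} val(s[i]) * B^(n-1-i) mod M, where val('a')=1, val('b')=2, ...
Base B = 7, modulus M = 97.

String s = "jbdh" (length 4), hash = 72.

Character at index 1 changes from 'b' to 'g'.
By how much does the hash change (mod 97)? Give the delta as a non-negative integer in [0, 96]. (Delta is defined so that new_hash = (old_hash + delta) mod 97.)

Delta formula: (val(new) - val(old)) * B^(n-1-k) mod M
  val('g') - val('b') = 7 - 2 = 5
  B^(n-1-k) = 7^2 mod 97 = 49
  Delta = 5 * 49 mod 97 = 51

Answer: 51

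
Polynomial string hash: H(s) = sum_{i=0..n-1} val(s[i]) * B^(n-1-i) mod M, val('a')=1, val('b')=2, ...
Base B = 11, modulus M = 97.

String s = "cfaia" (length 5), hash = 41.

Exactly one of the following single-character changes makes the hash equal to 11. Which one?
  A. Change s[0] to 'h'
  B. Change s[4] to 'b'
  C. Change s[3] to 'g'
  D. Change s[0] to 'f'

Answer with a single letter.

Answer: A

Derivation:
Option A: s[0]='c'->'h', delta=(8-3)*11^4 mod 97 = 67, hash=41+67 mod 97 = 11 <-- target
Option B: s[4]='a'->'b', delta=(2-1)*11^0 mod 97 = 1, hash=41+1 mod 97 = 42
Option C: s[3]='i'->'g', delta=(7-9)*11^1 mod 97 = 75, hash=41+75 mod 97 = 19
Option D: s[0]='c'->'f', delta=(6-3)*11^4 mod 97 = 79, hash=41+79 mod 97 = 23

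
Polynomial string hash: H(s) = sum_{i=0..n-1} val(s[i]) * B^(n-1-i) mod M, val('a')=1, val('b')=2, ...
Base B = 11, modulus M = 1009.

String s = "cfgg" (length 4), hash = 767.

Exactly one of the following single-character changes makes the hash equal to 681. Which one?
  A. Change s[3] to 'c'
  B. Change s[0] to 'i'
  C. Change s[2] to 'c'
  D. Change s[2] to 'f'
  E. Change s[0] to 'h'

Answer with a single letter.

Option A: s[3]='g'->'c', delta=(3-7)*11^0 mod 1009 = 1005, hash=767+1005 mod 1009 = 763
Option B: s[0]='c'->'i', delta=(9-3)*11^3 mod 1009 = 923, hash=767+923 mod 1009 = 681 <-- target
Option C: s[2]='g'->'c', delta=(3-7)*11^1 mod 1009 = 965, hash=767+965 mod 1009 = 723
Option D: s[2]='g'->'f', delta=(6-7)*11^1 mod 1009 = 998, hash=767+998 mod 1009 = 756
Option E: s[0]='c'->'h', delta=(8-3)*11^3 mod 1009 = 601, hash=767+601 mod 1009 = 359

Answer: B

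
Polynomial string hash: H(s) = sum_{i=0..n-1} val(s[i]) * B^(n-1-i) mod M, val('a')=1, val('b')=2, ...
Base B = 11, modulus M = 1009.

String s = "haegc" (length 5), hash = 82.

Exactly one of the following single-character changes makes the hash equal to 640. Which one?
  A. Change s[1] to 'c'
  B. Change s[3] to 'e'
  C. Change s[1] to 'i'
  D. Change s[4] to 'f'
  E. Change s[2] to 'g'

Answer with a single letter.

Option A: s[1]='a'->'c', delta=(3-1)*11^3 mod 1009 = 644, hash=82+644 mod 1009 = 726
Option B: s[3]='g'->'e', delta=(5-7)*11^1 mod 1009 = 987, hash=82+987 mod 1009 = 60
Option C: s[1]='a'->'i', delta=(9-1)*11^3 mod 1009 = 558, hash=82+558 mod 1009 = 640 <-- target
Option D: s[4]='c'->'f', delta=(6-3)*11^0 mod 1009 = 3, hash=82+3 mod 1009 = 85
Option E: s[2]='e'->'g', delta=(7-5)*11^2 mod 1009 = 242, hash=82+242 mod 1009 = 324

Answer: C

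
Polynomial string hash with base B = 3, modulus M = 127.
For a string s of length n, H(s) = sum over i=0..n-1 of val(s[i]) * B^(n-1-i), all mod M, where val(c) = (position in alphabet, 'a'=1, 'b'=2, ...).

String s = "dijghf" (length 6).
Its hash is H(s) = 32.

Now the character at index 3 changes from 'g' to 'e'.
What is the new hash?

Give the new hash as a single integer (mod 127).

Answer: 14

Derivation:
val('g') = 7, val('e') = 5
Position k = 3, exponent = n-1-k = 2
B^2 mod M = 3^2 mod 127 = 9
Delta = (5 - 7) * 9 mod 127 = 109
New hash = (32 + 109) mod 127 = 14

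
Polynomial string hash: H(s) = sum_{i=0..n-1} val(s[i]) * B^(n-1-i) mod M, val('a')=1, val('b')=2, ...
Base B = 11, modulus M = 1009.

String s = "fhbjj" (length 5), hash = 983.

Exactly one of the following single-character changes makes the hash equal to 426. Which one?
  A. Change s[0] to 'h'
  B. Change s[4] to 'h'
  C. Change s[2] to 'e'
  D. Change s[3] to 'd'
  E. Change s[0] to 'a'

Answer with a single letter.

Option A: s[0]='f'->'h', delta=(8-6)*11^4 mod 1009 = 21, hash=983+21 mod 1009 = 1004
Option B: s[4]='j'->'h', delta=(8-10)*11^0 mod 1009 = 1007, hash=983+1007 mod 1009 = 981
Option C: s[2]='b'->'e', delta=(5-2)*11^2 mod 1009 = 363, hash=983+363 mod 1009 = 337
Option D: s[3]='j'->'d', delta=(4-10)*11^1 mod 1009 = 943, hash=983+943 mod 1009 = 917
Option E: s[0]='f'->'a', delta=(1-6)*11^4 mod 1009 = 452, hash=983+452 mod 1009 = 426 <-- target

Answer: E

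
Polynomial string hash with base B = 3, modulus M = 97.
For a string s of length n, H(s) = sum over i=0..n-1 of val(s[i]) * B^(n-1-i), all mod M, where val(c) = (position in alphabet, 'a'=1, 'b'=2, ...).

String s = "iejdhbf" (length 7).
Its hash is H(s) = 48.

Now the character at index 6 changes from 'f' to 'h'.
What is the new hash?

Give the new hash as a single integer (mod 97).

val('f') = 6, val('h') = 8
Position k = 6, exponent = n-1-k = 0
B^0 mod M = 3^0 mod 97 = 1
Delta = (8 - 6) * 1 mod 97 = 2
New hash = (48 + 2) mod 97 = 50

Answer: 50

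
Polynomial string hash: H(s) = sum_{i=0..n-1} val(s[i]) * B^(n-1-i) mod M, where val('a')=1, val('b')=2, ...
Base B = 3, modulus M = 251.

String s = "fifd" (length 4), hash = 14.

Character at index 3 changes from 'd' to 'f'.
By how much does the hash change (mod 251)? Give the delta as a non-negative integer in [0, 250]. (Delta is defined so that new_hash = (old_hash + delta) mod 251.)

Delta formula: (val(new) - val(old)) * B^(n-1-k) mod M
  val('f') - val('d') = 6 - 4 = 2
  B^(n-1-k) = 3^0 mod 251 = 1
  Delta = 2 * 1 mod 251 = 2

Answer: 2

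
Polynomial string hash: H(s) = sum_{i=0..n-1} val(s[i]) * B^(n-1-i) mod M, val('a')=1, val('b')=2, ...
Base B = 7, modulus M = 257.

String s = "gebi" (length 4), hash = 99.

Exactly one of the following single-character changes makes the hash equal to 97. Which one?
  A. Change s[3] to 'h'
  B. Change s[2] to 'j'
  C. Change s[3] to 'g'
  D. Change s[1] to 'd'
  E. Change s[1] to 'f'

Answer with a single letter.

Answer: C

Derivation:
Option A: s[3]='i'->'h', delta=(8-9)*7^0 mod 257 = 256, hash=99+256 mod 257 = 98
Option B: s[2]='b'->'j', delta=(10-2)*7^1 mod 257 = 56, hash=99+56 mod 257 = 155
Option C: s[3]='i'->'g', delta=(7-9)*7^0 mod 257 = 255, hash=99+255 mod 257 = 97 <-- target
Option D: s[1]='e'->'d', delta=(4-5)*7^2 mod 257 = 208, hash=99+208 mod 257 = 50
Option E: s[1]='e'->'f', delta=(6-5)*7^2 mod 257 = 49, hash=99+49 mod 257 = 148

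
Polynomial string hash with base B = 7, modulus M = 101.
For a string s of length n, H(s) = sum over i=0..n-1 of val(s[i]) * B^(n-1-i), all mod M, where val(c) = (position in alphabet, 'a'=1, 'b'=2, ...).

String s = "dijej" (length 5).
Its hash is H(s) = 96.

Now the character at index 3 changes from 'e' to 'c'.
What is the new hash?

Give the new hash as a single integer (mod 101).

Answer: 82

Derivation:
val('e') = 5, val('c') = 3
Position k = 3, exponent = n-1-k = 1
B^1 mod M = 7^1 mod 101 = 7
Delta = (3 - 5) * 7 mod 101 = 87
New hash = (96 + 87) mod 101 = 82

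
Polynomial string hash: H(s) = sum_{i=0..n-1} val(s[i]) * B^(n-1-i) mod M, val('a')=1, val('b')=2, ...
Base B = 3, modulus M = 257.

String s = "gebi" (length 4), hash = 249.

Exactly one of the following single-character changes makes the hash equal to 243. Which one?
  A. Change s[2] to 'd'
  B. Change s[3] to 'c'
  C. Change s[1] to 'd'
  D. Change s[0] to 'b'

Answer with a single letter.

Answer: B

Derivation:
Option A: s[2]='b'->'d', delta=(4-2)*3^1 mod 257 = 6, hash=249+6 mod 257 = 255
Option B: s[3]='i'->'c', delta=(3-9)*3^0 mod 257 = 251, hash=249+251 mod 257 = 243 <-- target
Option C: s[1]='e'->'d', delta=(4-5)*3^2 mod 257 = 248, hash=249+248 mod 257 = 240
Option D: s[0]='g'->'b', delta=(2-7)*3^3 mod 257 = 122, hash=249+122 mod 257 = 114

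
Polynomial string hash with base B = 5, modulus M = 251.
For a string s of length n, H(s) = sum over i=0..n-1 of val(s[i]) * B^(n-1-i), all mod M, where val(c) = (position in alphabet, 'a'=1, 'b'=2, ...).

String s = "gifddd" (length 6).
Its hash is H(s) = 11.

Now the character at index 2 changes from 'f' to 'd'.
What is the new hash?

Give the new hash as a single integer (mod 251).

val('f') = 6, val('d') = 4
Position k = 2, exponent = n-1-k = 3
B^3 mod M = 5^3 mod 251 = 125
Delta = (4 - 6) * 125 mod 251 = 1
New hash = (11 + 1) mod 251 = 12

Answer: 12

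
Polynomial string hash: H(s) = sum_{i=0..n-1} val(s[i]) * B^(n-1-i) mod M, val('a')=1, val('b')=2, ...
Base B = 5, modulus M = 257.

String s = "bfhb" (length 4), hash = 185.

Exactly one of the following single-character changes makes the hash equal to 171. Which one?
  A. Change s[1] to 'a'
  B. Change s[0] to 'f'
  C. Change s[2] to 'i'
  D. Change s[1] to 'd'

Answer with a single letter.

Option A: s[1]='f'->'a', delta=(1-6)*5^2 mod 257 = 132, hash=185+132 mod 257 = 60
Option B: s[0]='b'->'f', delta=(6-2)*5^3 mod 257 = 243, hash=185+243 mod 257 = 171 <-- target
Option C: s[2]='h'->'i', delta=(9-8)*5^1 mod 257 = 5, hash=185+5 mod 257 = 190
Option D: s[1]='f'->'d', delta=(4-6)*5^2 mod 257 = 207, hash=185+207 mod 257 = 135

Answer: B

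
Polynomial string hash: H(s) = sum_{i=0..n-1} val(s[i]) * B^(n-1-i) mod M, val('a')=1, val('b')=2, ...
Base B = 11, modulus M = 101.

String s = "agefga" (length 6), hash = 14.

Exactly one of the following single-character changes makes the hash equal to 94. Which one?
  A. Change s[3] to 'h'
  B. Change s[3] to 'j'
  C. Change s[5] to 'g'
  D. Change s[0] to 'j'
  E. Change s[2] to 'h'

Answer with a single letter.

Answer: B

Derivation:
Option A: s[3]='f'->'h', delta=(8-6)*11^2 mod 101 = 40, hash=14+40 mod 101 = 54
Option B: s[3]='f'->'j', delta=(10-6)*11^2 mod 101 = 80, hash=14+80 mod 101 = 94 <-- target
Option C: s[5]='a'->'g', delta=(7-1)*11^0 mod 101 = 6, hash=14+6 mod 101 = 20
Option D: s[0]='a'->'j', delta=(10-1)*11^5 mod 101 = 8, hash=14+8 mod 101 = 22
Option E: s[2]='e'->'h', delta=(8-5)*11^3 mod 101 = 54, hash=14+54 mod 101 = 68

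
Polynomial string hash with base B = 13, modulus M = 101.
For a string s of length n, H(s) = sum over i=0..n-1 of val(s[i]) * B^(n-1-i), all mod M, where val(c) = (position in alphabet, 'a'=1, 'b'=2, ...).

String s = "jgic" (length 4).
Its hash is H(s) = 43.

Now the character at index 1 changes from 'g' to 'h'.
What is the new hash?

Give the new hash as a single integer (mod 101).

val('g') = 7, val('h') = 8
Position k = 1, exponent = n-1-k = 2
B^2 mod M = 13^2 mod 101 = 68
Delta = (8 - 7) * 68 mod 101 = 68
New hash = (43 + 68) mod 101 = 10

Answer: 10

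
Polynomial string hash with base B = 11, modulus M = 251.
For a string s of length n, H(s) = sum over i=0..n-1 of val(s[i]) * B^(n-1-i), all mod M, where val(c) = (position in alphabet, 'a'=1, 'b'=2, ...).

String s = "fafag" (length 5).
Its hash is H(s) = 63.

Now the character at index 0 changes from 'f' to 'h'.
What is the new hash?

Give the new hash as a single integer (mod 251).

Answer: 229

Derivation:
val('f') = 6, val('h') = 8
Position k = 0, exponent = n-1-k = 4
B^4 mod M = 11^4 mod 251 = 83
Delta = (8 - 6) * 83 mod 251 = 166
New hash = (63 + 166) mod 251 = 229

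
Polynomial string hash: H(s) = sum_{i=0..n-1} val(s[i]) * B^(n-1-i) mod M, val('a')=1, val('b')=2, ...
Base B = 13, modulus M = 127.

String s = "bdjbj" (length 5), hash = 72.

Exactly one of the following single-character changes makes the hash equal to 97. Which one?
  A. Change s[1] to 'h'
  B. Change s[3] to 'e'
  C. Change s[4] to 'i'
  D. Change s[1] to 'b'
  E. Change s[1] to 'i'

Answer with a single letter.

Answer: A

Derivation:
Option A: s[1]='d'->'h', delta=(8-4)*13^3 mod 127 = 25, hash=72+25 mod 127 = 97 <-- target
Option B: s[3]='b'->'e', delta=(5-2)*13^1 mod 127 = 39, hash=72+39 mod 127 = 111
Option C: s[4]='j'->'i', delta=(9-10)*13^0 mod 127 = 126, hash=72+126 mod 127 = 71
Option D: s[1]='d'->'b', delta=(2-4)*13^3 mod 127 = 51, hash=72+51 mod 127 = 123
Option E: s[1]='d'->'i', delta=(9-4)*13^3 mod 127 = 63, hash=72+63 mod 127 = 8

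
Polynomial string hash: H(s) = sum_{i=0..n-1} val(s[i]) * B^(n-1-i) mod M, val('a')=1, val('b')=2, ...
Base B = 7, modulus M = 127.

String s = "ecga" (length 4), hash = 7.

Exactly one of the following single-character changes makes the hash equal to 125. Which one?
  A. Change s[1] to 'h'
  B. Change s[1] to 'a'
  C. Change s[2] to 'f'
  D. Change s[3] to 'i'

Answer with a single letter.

Option A: s[1]='c'->'h', delta=(8-3)*7^2 mod 127 = 118, hash=7+118 mod 127 = 125 <-- target
Option B: s[1]='c'->'a', delta=(1-3)*7^2 mod 127 = 29, hash=7+29 mod 127 = 36
Option C: s[2]='g'->'f', delta=(6-7)*7^1 mod 127 = 120, hash=7+120 mod 127 = 0
Option D: s[3]='a'->'i', delta=(9-1)*7^0 mod 127 = 8, hash=7+8 mod 127 = 15

Answer: A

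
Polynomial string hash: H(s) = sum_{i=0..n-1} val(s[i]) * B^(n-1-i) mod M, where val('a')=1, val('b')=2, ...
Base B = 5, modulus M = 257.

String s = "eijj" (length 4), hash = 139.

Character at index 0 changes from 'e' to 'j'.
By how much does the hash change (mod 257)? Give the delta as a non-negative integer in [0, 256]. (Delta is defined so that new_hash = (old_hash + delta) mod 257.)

Delta formula: (val(new) - val(old)) * B^(n-1-k) mod M
  val('j') - val('e') = 10 - 5 = 5
  B^(n-1-k) = 5^3 mod 257 = 125
  Delta = 5 * 125 mod 257 = 111

Answer: 111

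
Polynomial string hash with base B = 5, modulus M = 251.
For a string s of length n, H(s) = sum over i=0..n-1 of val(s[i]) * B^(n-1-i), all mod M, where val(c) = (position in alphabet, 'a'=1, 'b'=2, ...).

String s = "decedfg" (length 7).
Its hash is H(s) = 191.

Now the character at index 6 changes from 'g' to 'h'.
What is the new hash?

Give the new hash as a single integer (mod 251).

Answer: 192

Derivation:
val('g') = 7, val('h') = 8
Position k = 6, exponent = n-1-k = 0
B^0 mod M = 5^0 mod 251 = 1
Delta = (8 - 7) * 1 mod 251 = 1
New hash = (191 + 1) mod 251 = 192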